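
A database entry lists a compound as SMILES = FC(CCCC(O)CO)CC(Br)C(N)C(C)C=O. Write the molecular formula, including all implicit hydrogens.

C12H23BrFNO3

Walk through each heavy atom and fill implicit hydrogens from standard valence (C 4, N 3, O 2, S 2, halogen 1):
  atom 1: F (halogen, monovalent) → 0 H
  atom 2: C, bond orders sum to 3 (valence 4) → 1 H
  atom 3: C, bond orders sum to 2 (valence 4) → 2 H
  atom 4: C, bond orders sum to 2 (valence 4) → 2 H
  atom 5: C, bond orders sum to 2 (valence 4) → 2 H
  atom 6: C, bond orders sum to 3 (valence 4) → 1 H
  atom 7: O, bond orders sum to 1 (valence 2) → 1 H
  atom 8: C, bond orders sum to 2 (valence 4) → 2 H
  atom 9: O, bond orders sum to 1 (valence 2) → 1 H
  atom 10: C, bond orders sum to 2 (valence 4) → 2 H
  atom 11: C, bond orders sum to 3 (valence 4) → 1 H
  atom 12: Br (halogen, monovalent) → 0 H
  atom 13: C, bond orders sum to 3 (valence 4) → 1 H
  atom 14: N, bond orders sum to 1 (valence 3) → 2 H
  atom 15: C, bond orders sum to 3 (valence 4) → 1 H
  atom 16: C, bond orders sum to 1 (valence 4) → 3 H
  atom 17: C, bond orders sum to 3 (valence 4) → 1 H
  atom 18: O, bond orders sum to 2 (valence 2) → 0 H
Totals → C:12, H:23, Br:1, F:1, N:1, O:3.
In Hill order: C12H23BrFNO3.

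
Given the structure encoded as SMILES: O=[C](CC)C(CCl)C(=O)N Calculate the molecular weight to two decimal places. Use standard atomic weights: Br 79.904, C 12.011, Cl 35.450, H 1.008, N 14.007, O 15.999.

163.60 g/mol

First, the molecular formula is C6H10ClNO2 (counting implicit H from valence).
  C: 6 × 12.011 = 72.066
  Cl: 1 × 35.450 = 35.450
  H: 10 × 1.008 = 10.080
  N: 1 × 14.007 = 14.007
  O: 2 × 15.999 = 31.998
Sum: 6×12.011 + 1×35.450 + 10×1.008 + 1×14.007 + 2×15.999 = 163.601 → 163.60 g/mol.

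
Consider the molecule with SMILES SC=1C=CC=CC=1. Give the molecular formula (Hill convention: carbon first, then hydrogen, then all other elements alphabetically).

Walk through each heavy atom and fill implicit hydrogens from standard valence (C 4, N 3, O 2, S 2, halogen 1):
  atom 1: S, bond orders sum to 1 (valence 2) → 1 H
  atom 2: C, bond orders sum to 4 (valence 4) → 0 H
  atom 3: C, bond orders sum to 3 (valence 4) → 1 H
  atom 4: C, bond orders sum to 3 (valence 4) → 1 H
  atom 5: C, bond orders sum to 3 (valence 4) → 1 H
  atom 6: C, bond orders sum to 3 (valence 4) → 1 H
  atom 7: C, bond orders sum to 3 (valence 4) → 1 H
Totals → C:6, H:6, S:1.

C6H6S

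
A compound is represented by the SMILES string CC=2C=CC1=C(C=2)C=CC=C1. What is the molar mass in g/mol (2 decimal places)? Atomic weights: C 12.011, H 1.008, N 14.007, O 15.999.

142.20 g/mol

First, the molecular formula is C11H10 (counting implicit H from valence).
  C: 11 × 12.011 = 132.121
  H: 10 × 1.008 = 10.080
Sum: 11×12.011 + 10×1.008 = 142.201 → 142.20 g/mol.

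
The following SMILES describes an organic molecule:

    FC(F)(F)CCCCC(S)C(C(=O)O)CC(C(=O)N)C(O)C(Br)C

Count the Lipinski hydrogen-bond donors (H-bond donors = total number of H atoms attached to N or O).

Donors: find every N or O and count the H atoms it carries.
  atom 13 (O): bond orders sum to 2 → 0 H
  atom 14 (O): bond orders sum to 1 → 1 H
  atom 18 (O): bond orders sum to 2 → 0 H
  atom 19 (N): bond orders sum to 1 → 2 H
  atom 21 (O): bond orders sum to 1 → 1 H
Lipinski HBD = 4.

4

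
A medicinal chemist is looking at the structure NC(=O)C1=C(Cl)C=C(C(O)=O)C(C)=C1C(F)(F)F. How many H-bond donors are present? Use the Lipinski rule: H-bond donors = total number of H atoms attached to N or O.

Donors: find every N or O and count the H atoms it carries.
  atom 1 (N): bond orders sum to 1 → 2 H
  atom 3 (O): bond orders sum to 2 → 0 H
  atom 10 (O): bond orders sum to 1 → 1 H
  atom 11 (O): bond orders sum to 2 → 0 H
Lipinski HBD = 3.

3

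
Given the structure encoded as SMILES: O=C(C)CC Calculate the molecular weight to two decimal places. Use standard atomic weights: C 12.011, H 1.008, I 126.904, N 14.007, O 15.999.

72.11 g/mol

First, the molecular formula is C4H8O (counting implicit H from valence).
  C: 4 × 12.011 = 48.044
  H: 8 × 1.008 = 8.064
  O: 1 × 15.999 = 15.999
Sum: 4×12.011 + 8×1.008 + 1×15.999 = 72.107 → 72.11 g/mol.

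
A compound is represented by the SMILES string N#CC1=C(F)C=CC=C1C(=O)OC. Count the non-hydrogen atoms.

Every atom symbol written in the SMILES (organic subset) is one heavy atom; implicit H are not written.
Heavy atoms by element → C:9, F:1, N:1, O:2.
Total: 13.

13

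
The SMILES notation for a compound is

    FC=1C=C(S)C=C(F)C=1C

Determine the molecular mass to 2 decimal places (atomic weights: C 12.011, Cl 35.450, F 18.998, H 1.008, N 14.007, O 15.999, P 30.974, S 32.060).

First, the molecular formula is C7H6F2S (counting implicit H from valence).
  C: 7 × 12.011 = 84.077
  F: 2 × 18.998 = 37.996
  H: 6 × 1.008 = 6.048
  S: 1 × 32.060 = 32.060
Sum: 7×12.011 + 2×18.998 + 6×1.008 + 1×32.060 = 160.181 → 160.18 g/mol.

160.18 g/mol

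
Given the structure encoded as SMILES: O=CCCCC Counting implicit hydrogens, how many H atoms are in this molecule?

Walk through each heavy atom and fill implicit hydrogens from standard valence (C 4, N 3, O 2, S 2, halogen 1):
  atom 1: O, bond orders sum to 2 (valence 2) → 0 H
  atom 2: C, bond orders sum to 3 (valence 4) → 1 H
  atom 3: C, bond orders sum to 2 (valence 4) → 2 H
  atom 4: C, bond orders sum to 2 (valence 4) → 2 H
  atom 5: C, bond orders sum to 2 (valence 4) → 2 H
  atom 6: C, bond orders sum to 1 (valence 4) → 3 H
Total hydrogens: 10.

10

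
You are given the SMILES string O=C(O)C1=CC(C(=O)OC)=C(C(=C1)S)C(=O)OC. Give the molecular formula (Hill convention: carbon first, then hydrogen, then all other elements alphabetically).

Walk through each heavy atom and fill implicit hydrogens from standard valence (C 4, N 3, O 2, S 2, halogen 1):
  atom 1: O, bond orders sum to 2 (valence 2) → 0 H
  atom 2: C, bond orders sum to 4 (valence 4) → 0 H
  atom 3: O, bond orders sum to 1 (valence 2) → 1 H
  atom 4: C, bond orders sum to 4 (valence 4) → 0 H
  atom 5: C, bond orders sum to 3 (valence 4) → 1 H
  atom 6: C, bond orders sum to 4 (valence 4) → 0 H
  atom 7: C, bond orders sum to 4 (valence 4) → 0 H
  atom 8: O, bond orders sum to 2 (valence 2) → 0 H
  atom 9: O, bond orders sum to 2 (valence 2) → 0 H
  atom 10: C, bond orders sum to 1 (valence 4) → 3 H
  atom 11: C, bond orders sum to 4 (valence 4) → 0 H
  atom 12: C, bond orders sum to 4 (valence 4) → 0 H
  atom 13: C, bond orders sum to 3 (valence 4) → 1 H
  atom 14: S, bond orders sum to 1 (valence 2) → 1 H
  atom 15: C, bond orders sum to 4 (valence 4) → 0 H
  atom 16: O, bond orders sum to 2 (valence 2) → 0 H
  atom 17: O, bond orders sum to 2 (valence 2) → 0 H
  atom 18: C, bond orders sum to 1 (valence 4) → 3 H
Totals → C:11, H:10, O:6, S:1.
In Hill order: C11H10O6S.

C11H10O6S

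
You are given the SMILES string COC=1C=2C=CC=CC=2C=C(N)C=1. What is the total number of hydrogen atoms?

Walk through each heavy atom and fill implicit hydrogens from standard valence (C 4, N 3, O 2, S 2, halogen 1):
  atom 1: C, bond orders sum to 1 (valence 4) → 3 H
  atom 2: O, bond orders sum to 2 (valence 2) → 0 H
  atom 3: C, bond orders sum to 4 (valence 4) → 0 H
  atom 4: C, bond orders sum to 4 (valence 4) → 0 H
  atom 5: C, bond orders sum to 3 (valence 4) → 1 H
  atom 6: C, bond orders sum to 3 (valence 4) → 1 H
  atom 7: C, bond orders sum to 3 (valence 4) → 1 H
  atom 8: C, bond orders sum to 3 (valence 4) → 1 H
  atom 9: C, bond orders sum to 4 (valence 4) → 0 H
  atom 10: C, bond orders sum to 3 (valence 4) → 1 H
  atom 11: C, bond orders sum to 4 (valence 4) → 0 H
  atom 12: N, bond orders sum to 1 (valence 3) → 2 H
  atom 13: C, bond orders sum to 3 (valence 4) → 1 H
Total hydrogens: 11.

11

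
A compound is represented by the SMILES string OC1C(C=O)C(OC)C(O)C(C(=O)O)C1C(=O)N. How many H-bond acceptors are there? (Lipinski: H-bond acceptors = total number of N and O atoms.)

N atoms: 1; O atoms: 7.
Lipinski HBA = 1 + 7 = 8.

8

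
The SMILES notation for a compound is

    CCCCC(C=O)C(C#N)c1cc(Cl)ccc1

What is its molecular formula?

C14H16ClNO

Walk through each heavy atom and fill implicit hydrogens from standard valence (C 4, N 3, O 2, S 2, halogen 1); for lowercase aromatic atoms, an aromatic c carries 1 H when it has two neighbours and 0 H with three, and aromatic n carries 0 H:
  atom 1: C, bond orders sum to 1 (valence 4) → 3 H
  atom 2: C, bond orders sum to 2 (valence 4) → 2 H
  atom 3: C, bond orders sum to 2 (valence 4) → 2 H
  atom 4: C, bond orders sum to 2 (valence 4) → 2 H
  atom 5: C, bond orders sum to 3 (valence 4) → 1 H
  atom 6: C, bond orders sum to 3 (valence 4) → 1 H
  atom 7: O, bond orders sum to 2 (valence 2) → 0 H
  atom 8: C, bond orders sum to 3 (valence 4) → 1 H
  atom 9: C, bond orders sum to 4 (valence 4) → 0 H
  atom 10: N, bond orders sum to 3 (valence 3) → 0 H
  atom 11: aromatic c, 3 neighbours → 0 H
  atom 12: aromatic c, 2 neighbours → 1 H
  atom 13: aromatic c, 3 neighbours → 0 H
  atom 14: Cl (halogen, monovalent) → 0 H
  atom 15: aromatic c, 2 neighbours → 1 H
  atom 16: aromatic c, 2 neighbours → 1 H
  atom 17: aromatic c, 2 neighbours → 1 H
Totals → C:14, H:16, Cl:1, N:1, O:1.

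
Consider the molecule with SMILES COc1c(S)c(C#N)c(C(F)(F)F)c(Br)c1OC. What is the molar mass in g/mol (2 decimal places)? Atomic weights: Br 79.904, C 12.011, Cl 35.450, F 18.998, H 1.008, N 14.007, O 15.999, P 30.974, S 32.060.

342.13 g/mol

First, the molecular formula is C10H7BrF3NO2S (counting implicit H from valence).
  Br: 1 × 79.904 = 79.904
  C: 10 × 12.011 = 120.110
  F: 3 × 18.998 = 56.994
  H: 7 × 1.008 = 7.056
  N: 1 × 14.007 = 14.007
  O: 2 × 15.999 = 31.998
  S: 1 × 32.060 = 32.060
Sum: 1×79.904 + 10×12.011 + 3×18.998 + 7×1.008 + 1×14.007 + 2×15.999 + 1×32.060 = 342.129 → 342.13 g/mol.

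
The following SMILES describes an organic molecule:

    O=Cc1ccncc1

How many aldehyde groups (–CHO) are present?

The aldehyde motif appears at heavy-atom position 2 in the SMILES.
Aldehyde count: 1.

1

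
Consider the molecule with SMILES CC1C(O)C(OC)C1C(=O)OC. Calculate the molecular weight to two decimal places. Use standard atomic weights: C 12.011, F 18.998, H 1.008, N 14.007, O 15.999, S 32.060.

174.20 g/mol

First, the molecular formula is C8H14O4 (counting implicit H from valence).
  C: 8 × 12.011 = 96.088
  H: 14 × 1.008 = 14.112
  O: 4 × 15.999 = 63.996
Sum: 8×12.011 + 14×1.008 + 4×15.999 = 174.196 → 174.20 g/mol.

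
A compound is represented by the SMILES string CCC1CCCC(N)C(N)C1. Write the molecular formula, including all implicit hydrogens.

C9H20N2

Walk through each heavy atom and fill implicit hydrogens from standard valence (C 4, N 3, O 2, S 2, halogen 1):
  atom 1: C, bond orders sum to 1 (valence 4) → 3 H
  atom 2: C, bond orders sum to 2 (valence 4) → 2 H
  atom 3: C, bond orders sum to 3 (valence 4) → 1 H
  atom 4: C, bond orders sum to 2 (valence 4) → 2 H
  atom 5: C, bond orders sum to 2 (valence 4) → 2 H
  atom 6: C, bond orders sum to 2 (valence 4) → 2 H
  atom 7: C, bond orders sum to 3 (valence 4) → 1 H
  atom 8: N, bond orders sum to 1 (valence 3) → 2 H
  atom 9: C, bond orders sum to 3 (valence 4) → 1 H
  atom 10: N, bond orders sum to 1 (valence 3) → 2 H
  atom 11: C, bond orders sum to 2 (valence 4) → 2 H
Totals → C:9, H:20, N:2.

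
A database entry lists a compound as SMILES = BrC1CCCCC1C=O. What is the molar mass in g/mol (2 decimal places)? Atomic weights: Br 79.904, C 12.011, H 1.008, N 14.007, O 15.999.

First, the molecular formula is C7H11BrO (counting implicit H from valence).
  Br: 1 × 79.904 = 79.904
  C: 7 × 12.011 = 84.077
  H: 11 × 1.008 = 11.088
  O: 1 × 15.999 = 15.999
Sum: 1×79.904 + 7×12.011 + 11×1.008 + 1×15.999 = 191.068 → 191.07 g/mol.

191.07 g/mol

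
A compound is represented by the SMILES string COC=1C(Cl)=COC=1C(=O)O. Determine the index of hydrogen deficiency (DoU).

4

Molecular formula: C6H5ClO4.
DoU = (2C + 2 + N − H − X) / 2, where X is the halogen count and O/S are ignored.
    = (2·6 + 2 + 0 − 5 − 1) / 2 = 8 / 2 = 4.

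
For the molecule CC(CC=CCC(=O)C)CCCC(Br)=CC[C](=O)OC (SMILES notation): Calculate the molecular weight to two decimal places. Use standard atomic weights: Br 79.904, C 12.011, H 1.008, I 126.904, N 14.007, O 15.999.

345.28 g/mol

First, the molecular formula is C16H25BrO3 (counting implicit H from valence).
  Br: 1 × 79.904 = 79.904
  C: 16 × 12.011 = 192.176
  H: 25 × 1.008 = 25.200
  O: 3 × 15.999 = 47.997
Sum: 1×79.904 + 16×12.011 + 25×1.008 + 3×15.999 = 345.277 → 345.28 g/mol.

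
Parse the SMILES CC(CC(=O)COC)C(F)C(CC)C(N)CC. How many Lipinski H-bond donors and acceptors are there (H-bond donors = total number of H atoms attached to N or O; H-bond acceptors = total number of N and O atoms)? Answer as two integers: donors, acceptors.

Donors: find every N or O and count the H atoms it carries.
  atom 5 (O): bond orders sum to 2 → 0 H
  atom 7 (O): bond orders sum to 2 → 0 H
  atom 15 (N): bond orders sum to 1 → 2 H
Lipinski HBD = 2.
Acceptors: N atoms = 1, O atoms = 2 → HBA = 3.

2, 3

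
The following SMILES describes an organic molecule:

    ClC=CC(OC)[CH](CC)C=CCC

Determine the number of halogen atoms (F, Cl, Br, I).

Halogen atoms appear at heavy-atom position 1 (1×Cl).
Other groups present: 2 alkene, 1 ether.
Halogen count: 1.

1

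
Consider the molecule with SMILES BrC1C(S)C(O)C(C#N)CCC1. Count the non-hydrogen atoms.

12

Every atom symbol written in the SMILES (organic subset) is one heavy atom; implicit H are not written.
Heavy atoms by element → Br:1, C:8, N:1, O:1, S:1.
Total: 12.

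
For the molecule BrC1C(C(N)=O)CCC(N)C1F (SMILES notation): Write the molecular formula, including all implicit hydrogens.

Walk through each heavy atom and fill implicit hydrogens from standard valence (C 4, N 3, O 2, S 2, halogen 1):
  atom 1: Br (halogen, monovalent) → 0 H
  atom 2: C, bond orders sum to 3 (valence 4) → 1 H
  atom 3: C, bond orders sum to 3 (valence 4) → 1 H
  atom 4: C, bond orders sum to 4 (valence 4) → 0 H
  atom 5: N, bond orders sum to 1 (valence 3) → 2 H
  atom 6: O, bond orders sum to 2 (valence 2) → 0 H
  atom 7: C, bond orders sum to 2 (valence 4) → 2 H
  atom 8: C, bond orders sum to 2 (valence 4) → 2 H
  atom 9: C, bond orders sum to 3 (valence 4) → 1 H
  atom 10: N, bond orders sum to 1 (valence 3) → 2 H
  atom 11: C, bond orders sum to 3 (valence 4) → 1 H
  atom 12: F (halogen, monovalent) → 0 H
Totals → C:7, H:12, Br:1, F:1, N:2, O:1.
In Hill order: C7H12BrFN2O.

C7H12BrFN2O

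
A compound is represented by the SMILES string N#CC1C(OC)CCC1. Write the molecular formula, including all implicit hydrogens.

C7H11NO

Walk through each heavy atom and fill implicit hydrogens from standard valence (C 4, N 3, O 2, S 2, halogen 1):
  atom 1: N, bond orders sum to 3 (valence 3) → 0 H
  atom 2: C, bond orders sum to 4 (valence 4) → 0 H
  atom 3: C, bond orders sum to 3 (valence 4) → 1 H
  atom 4: C, bond orders sum to 3 (valence 4) → 1 H
  atom 5: O, bond orders sum to 2 (valence 2) → 0 H
  atom 6: C, bond orders sum to 1 (valence 4) → 3 H
  atom 7: C, bond orders sum to 2 (valence 4) → 2 H
  atom 8: C, bond orders sum to 2 (valence 4) → 2 H
  atom 9: C, bond orders sum to 2 (valence 4) → 2 H
Totals → C:7, H:11, N:1, O:1.
In Hill order: C7H11NO.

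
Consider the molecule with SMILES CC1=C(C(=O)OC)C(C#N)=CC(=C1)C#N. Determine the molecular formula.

C11H8N2O2

Walk through each heavy atom and fill implicit hydrogens from standard valence (C 4, N 3, O 2, S 2, halogen 1):
  atom 1: C, bond orders sum to 1 (valence 4) → 3 H
  atom 2: C, bond orders sum to 4 (valence 4) → 0 H
  atom 3: C, bond orders sum to 4 (valence 4) → 0 H
  atom 4: C, bond orders sum to 4 (valence 4) → 0 H
  atom 5: O, bond orders sum to 2 (valence 2) → 0 H
  atom 6: O, bond orders sum to 2 (valence 2) → 0 H
  atom 7: C, bond orders sum to 1 (valence 4) → 3 H
  atom 8: C, bond orders sum to 4 (valence 4) → 0 H
  atom 9: C, bond orders sum to 4 (valence 4) → 0 H
  atom 10: N, bond orders sum to 3 (valence 3) → 0 H
  atom 11: C, bond orders sum to 3 (valence 4) → 1 H
  atom 12: C, bond orders sum to 4 (valence 4) → 0 H
  atom 13: C, bond orders sum to 3 (valence 4) → 1 H
  atom 14: C, bond orders sum to 4 (valence 4) → 0 H
  atom 15: N, bond orders sum to 3 (valence 3) → 0 H
Totals → C:11, H:8, N:2, O:2.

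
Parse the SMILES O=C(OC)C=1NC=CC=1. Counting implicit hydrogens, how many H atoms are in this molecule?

7

Walk through each heavy atom and fill implicit hydrogens from standard valence (C 4, N 3, O 2, S 2, halogen 1):
  atom 1: O, bond orders sum to 2 (valence 2) → 0 H
  atom 2: C, bond orders sum to 4 (valence 4) → 0 H
  atom 3: O, bond orders sum to 2 (valence 2) → 0 H
  atom 4: C, bond orders sum to 1 (valence 4) → 3 H
  atom 5: C, bond orders sum to 4 (valence 4) → 0 H
  atom 6: N, bond orders sum to 2 (valence 3) → 1 H
  atom 7: C, bond orders sum to 3 (valence 4) → 1 H
  atom 8: C, bond orders sum to 3 (valence 4) → 1 H
  atom 9: C, bond orders sum to 3 (valence 4) → 1 H
Total hydrogens: 7.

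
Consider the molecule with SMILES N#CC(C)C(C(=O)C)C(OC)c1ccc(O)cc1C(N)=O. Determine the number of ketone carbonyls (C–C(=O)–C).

1

The ketone motif appears at heavy-atom position 6 in the SMILES.
Other groups present: 1 amide, 1 ether, 1 hydroxyl, 1 nitrile.
Ketone count: 1.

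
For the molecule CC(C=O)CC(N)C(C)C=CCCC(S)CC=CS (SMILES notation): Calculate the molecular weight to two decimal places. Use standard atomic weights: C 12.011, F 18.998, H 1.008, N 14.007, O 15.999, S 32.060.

301.51 g/mol

First, the molecular formula is C15H27NOS2 (counting implicit H from valence).
  C: 15 × 12.011 = 180.165
  H: 27 × 1.008 = 27.216
  N: 1 × 14.007 = 14.007
  O: 1 × 15.999 = 15.999
  S: 2 × 32.060 = 64.120
Sum: 15×12.011 + 27×1.008 + 1×14.007 + 1×15.999 + 2×32.060 = 301.507 → 301.51 g/mol.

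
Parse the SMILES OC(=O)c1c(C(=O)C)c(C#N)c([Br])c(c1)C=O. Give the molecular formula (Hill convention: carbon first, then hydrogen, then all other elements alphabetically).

Walk through each heavy atom and fill implicit hydrogens from standard valence (C 4, N 3, O 2, S 2, halogen 1); for lowercase aromatic atoms, an aromatic c carries 1 H when it has two neighbours and 0 H with three, and aromatic n carries 0 H:
  atom 1: O, bond orders sum to 1 (valence 2) → 1 H
  atom 2: C, bond orders sum to 4 (valence 4) → 0 H
  atom 3: O, bond orders sum to 2 (valence 2) → 0 H
  atom 4: aromatic c, 3 neighbours → 0 H
  atom 5: aromatic c, 3 neighbours → 0 H
  atom 6: C, bond orders sum to 4 (valence 4) → 0 H
  atom 7: O, bond orders sum to 2 (valence 2) → 0 H
  atom 8: C, bond orders sum to 1 (valence 4) → 3 H
  atom 9: aromatic c, 3 neighbours → 0 H
  atom 10: C, bond orders sum to 4 (valence 4) → 0 H
  atom 11: N, bond orders sum to 3 (valence 3) → 0 H
  atom 12: aromatic c, 3 neighbours → 0 H
  atom 13: Br with explicit H count 0
  atom 14: aromatic c, 3 neighbours → 0 H
  atom 15: aromatic c, 2 neighbours → 1 H
  atom 16: C, bond orders sum to 3 (valence 4) → 1 H
  atom 17: O, bond orders sum to 2 (valence 2) → 0 H
Totals → C:11, H:6, Br:1, N:1, O:4.

C11H6BrNO4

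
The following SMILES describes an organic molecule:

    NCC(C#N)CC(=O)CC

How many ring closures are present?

In SMILES, each pair of matching ring-closure digits denotes one ring-closing bond; the number of such bonds equals the number of independent rings.
Ring-closure bonds here: 0.

0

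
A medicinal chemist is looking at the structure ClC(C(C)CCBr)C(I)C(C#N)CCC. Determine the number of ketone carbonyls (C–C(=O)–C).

0

Scan the SMILES for the ketone motif — none present.
Groups that are present: 1 nitrile.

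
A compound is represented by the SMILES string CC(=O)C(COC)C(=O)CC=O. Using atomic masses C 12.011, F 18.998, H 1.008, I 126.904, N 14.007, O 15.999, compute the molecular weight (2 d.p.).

First, the molecular formula is C8H12O4 (counting implicit H from valence).
  C: 8 × 12.011 = 96.088
  H: 12 × 1.008 = 12.096
  O: 4 × 15.999 = 63.996
Sum: 8×12.011 + 12×1.008 + 4×15.999 = 172.180 → 172.18 g/mol.

172.18 g/mol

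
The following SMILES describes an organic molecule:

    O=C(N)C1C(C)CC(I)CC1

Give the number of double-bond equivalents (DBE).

2

Degree of unsaturation = (number of rings) + (number of π bonds).
Ring closures in the SMILES: 1.
π bonds: 1 double bond (each 1 DoU) → 1 DoU from unsaturation.
Total DoU = 1 + 1 = 2.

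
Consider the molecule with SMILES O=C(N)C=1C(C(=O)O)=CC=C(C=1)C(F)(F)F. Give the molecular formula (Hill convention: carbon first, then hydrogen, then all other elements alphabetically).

C9H6F3NO3

Walk through each heavy atom and fill implicit hydrogens from standard valence (C 4, N 3, O 2, S 2, halogen 1):
  atom 1: O, bond orders sum to 2 (valence 2) → 0 H
  atom 2: C, bond orders sum to 4 (valence 4) → 0 H
  atom 3: N, bond orders sum to 1 (valence 3) → 2 H
  atom 4: C, bond orders sum to 4 (valence 4) → 0 H
  atom 5: C, bond orders sum to 4 (valence 4) → 0 H
  atom 6: C, bond orders sum to 4 (valence 4) → 0 H
  atom 7: O, bond orders sum to 2 (valence 2) → 0 H
  atom 8: O, bond orders sum to 1 (valence 2) → 1 H
  atom 9: C, bond orders sum to 3 (valence 4) → 1 H
  atom 10: C, bond orders sum to 3 (valence 4) → 1 H
  atom 11: C, bond orders sum to 4 (valence 4) → 0 H
  atom 12: C, bond orders sum to 3 (valence 4) → 1 H
  atom 13: C, bond orders sum to 4 (valence 4) → 0 H
  atom 14: F (halogen, monovalent) → 0 H
  atom 15: F (halogen, monovalent) → 0 H
  atom 16: F (halogen, monovalent) → 0 H
Totals → C:9, H:6, F:3, N:1, O:3.
In Hill order: C9H6F3NO3.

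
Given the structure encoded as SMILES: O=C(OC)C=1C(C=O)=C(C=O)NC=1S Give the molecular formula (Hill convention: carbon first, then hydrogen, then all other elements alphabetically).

C8H7NO4S

Walk through each heavy atom and fill implicit hydrogens from standard valence (C 4, N 3, O 2, S 2, halogen 1):
  atom 1: O, bond orders sum to 2 (valence 2) → 0 H
  atom 2: C, bond orders sum to 4 (valence 4) → 0 H
  atom 3: O, bond orders sum to 2 (valence 2) → 0 H
  atom 4: C, bond orders sum to 1 (valence 4) → 3 H
  atom 5: C, bond orders sum to 4 (valence 4) → 0 H
  atom 6: C, bond orders sum to 4 (valence 4) → 0 H
  atom 7: C, bond orders sum to 3 (valence 4) → 1 H
  atom 8: O, bond orders sum to 2 (valence 2) → 0 H
  atom 9: C, bond orders sum to 4 (valence 4) → 0 H
  atom 10: C, bond orders sum to 3 (valence 4) → 1 H
  atom 11: O, bond orders sum to 2 (valence 2) → 0 H
  atom 12: N, bond orders sum to 2 (valence 3) → 1 H
  atom 13: C, bond orders sum to 4 (valence 4) → 0 H
  atom 14: S, bond orders sum to 1 (valence 2) → 1 H
Totals → C:8, H:7, N:1, O:4, S:1.
In Hill order: C8H7NO4S.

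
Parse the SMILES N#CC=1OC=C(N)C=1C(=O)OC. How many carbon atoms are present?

7

Count every carbon token in the SMILES (each C, including those in ring-closure positions and inside branches).
Carbon count: 7.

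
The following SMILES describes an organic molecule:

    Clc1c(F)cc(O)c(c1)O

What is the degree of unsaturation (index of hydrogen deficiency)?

Molecular formula: C6H4ClFO2.
DoU = (2C + 2 + N − H − X) / 2, where X is the halogen count and O/S are ignored.
    = (2·6 + 2 + 0 − 4 − 2) / 2 = 8 / 2 = 4.

4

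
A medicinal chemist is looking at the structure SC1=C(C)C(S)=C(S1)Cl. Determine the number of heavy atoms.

Every atom symbol written in the SMILES (organic subset) is one heavy atom; implicit H are not written.
Heavy atoms by element → C:5, Cl:1, S:3.
Total: 9.

9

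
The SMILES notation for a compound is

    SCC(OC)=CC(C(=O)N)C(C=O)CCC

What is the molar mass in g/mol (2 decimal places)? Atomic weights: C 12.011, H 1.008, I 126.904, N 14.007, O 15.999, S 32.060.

First, the molecular formula is C11H19NO3S (counting implicit H from valence).
  C: 11 × 12.011 = 132.121
  H: 19 × 1.008 = 19.152
  N: 1 × 14.007 = 14.007
  O: 3 × 15.999 = 47.997
  S: 1 × 32.060 = 32.060
Sum: 11×12.011 + 19×1.008 + 1×14.007 + 3×15.999 + 1×32.060 = 245.337 → 245.34 g/mol.

245.34 g/mol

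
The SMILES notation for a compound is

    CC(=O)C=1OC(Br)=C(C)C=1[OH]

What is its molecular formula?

Walk through each heavy atom and fill implicit hydrogens from standard valence (C 4, N 3, O 2, S 2, halogen 1):
  atom 1: C, bond orders sum to 1 (valence 4) → 3 H
  atom 2: C, bond orders sum to 4 (valence 4) → 0 H
  atom 3: O, bond orders sum to 2 (valence 2) → 0 H
  atom 4: C, bond orders sum to 4 (valence 4) → 0 H
  atom 5: O, bond orders sum to 2 (valence 2) → 0 H
  atom 6: C, bond orders sum to 4 (valence 4) → 0 H
  atom 7: Br (halogen, monovalent) → 0 H
  atom 8: C, bond orders sum to 4 (valence 4) → 0 H
  atom 9: C, bond orders sum to 1 (valence 4) → 3 H
  atom 10: C, bond orders sum to 4 (valence 4) → 0 H
  atom 11: O with explicit H count 1
Totals → C:7, H:7, Br:1, O:3.

C7H7BrO3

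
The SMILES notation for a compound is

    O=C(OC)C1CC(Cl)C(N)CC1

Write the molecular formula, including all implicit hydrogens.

C8H14ClNO2

Walk through each heavy atom and fill implicit hydrogens from standard valence (C 4, N 3, O 2, S 2, halogen 1):
  atom 1: O, bond orders sum to 2 (valence 2) → 0 H
  atom 2: C, bond orders sum to 4 (valence 4) → 0 H
  atom 3: O, bond orders sum to 2 (valence 2) → 0 H
  atom 4: C, bond orders sum to 1 (valence 4) → 3 H
  atom 5: C, bond orders sum to 3 (valence 4) → 1 H
  atom 6: C, bond orders sum to 2 (valence 4) → 2 H
  atom 7: C, bond orders sum to 3 (valence 4) → 1 H
  atom 8: Cl (halogen, monovalent) → 0 H
  atom 9: C, bond orders sum to 3 (valence 4) → 1 H
  atom 10: N, bond orders sum to 1 (valence 3) → 2 H
  atom 11: C, bond orders sum to 2 (valence 4) → 2 H
  atom 12: C, bond orders sum to 2 (valence 4) → 2 H
Totals → C:8, H:14, Cl:1, N:1, O:2.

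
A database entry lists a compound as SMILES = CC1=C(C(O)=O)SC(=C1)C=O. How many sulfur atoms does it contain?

Scan the SMILES for S atoms (remember two-letter symbols like Cl and Br are single atoms).
Sulfur count: 1.

1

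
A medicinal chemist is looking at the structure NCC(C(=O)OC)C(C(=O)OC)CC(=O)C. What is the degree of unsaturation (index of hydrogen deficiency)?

3

Degree of unsaturation = (number of rings) + (number of π bonds).
Ring closures in the SMILES: 0.
π bonds: 3 double bonds (each 1 DoU) → 3 DoU from unsaturation.
Total DoU = 0 + 3 = 3.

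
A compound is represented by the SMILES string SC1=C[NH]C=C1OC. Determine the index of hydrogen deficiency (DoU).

3

Molecular formula: C5H7NOS.
DoU = (2C + 2 + N − H − X) / 2, where X is the halogen count and O/S are ignored.
    = (2·5 + 2 + 1 − 7 − 0) / 2 = 6 / 2 = 3.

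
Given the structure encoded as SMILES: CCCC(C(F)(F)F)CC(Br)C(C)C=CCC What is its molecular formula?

Walk through each heavy atom and fill implicit hydrogens from standard valence (C 4, N 3, O 2, S 2, halogen 1):
  atom 1: C, bond orders sum to 1 (valence 4) → 3 H
  atom 2: C, bond orders sum to 2 (valence 4) → 2 H
  atom 3: C, bond orders sum to 2 (valence 4) → 2 H
  atom 4: C, bond orders sum to 3 (valence 4) → 1 H
  atom 5: C, bond orders sum to 4 (valence 4) → 0 H
  atom 6: F (halogen, monovalent) → 0 H
  atom 7: F (halogen, monovalent) → 0 H
  atom 8: F (halogen, monovalent) → 0 H
  atom 9: C, bond orders sum to 2 (valence 4) → 2 H
  atom 10: C, bond orders sum to 3 (valence 4) → 1 H
  atom 11: Br (halogen, monovalent) → 0 H
  atom 12: C, bond orders sum to 3 (valence 4) → 1 H
  atom 13: C, bond orders sum to 1 (valence 4) → 3 H
  atom 14: C, bond orders sum to 3 (valence 4) → 1 H
  atom 15: C, bond orders sum to 3 (valence 4) → 1 H
  atom 16: C, bond orders sum to 2 (valence 4) → 2 H
  atom 17: C, bond orders sum to 1 (valence 4) → 3 H
Totals → C:13, H:22, Br:1, F:3.

C13H22BrF3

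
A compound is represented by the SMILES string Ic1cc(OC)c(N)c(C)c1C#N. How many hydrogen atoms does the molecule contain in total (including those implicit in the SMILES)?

Walk through each heavy atom and fill implicit hydrogens from standard valence (C 4, N 3, O 2, S 2, halogen 1); for lowercase aromatic atoms, an aromatic c carries 1 H when it has two neighbours and 0 H with three, and aromatic n carries 0 H:
  atom 1: I (halogen, monovalent) → 0 H
  atom 2: aromatic c, 3 neighbours → 0 H
  atom 3: aromatic c, 2 neighbours → 1 H
  atom 4: aromatic c, 3 neighbours → 0 H
  atom 5: O, bond orders sum to 2 (valence 2) → 0 H
  atom 6: C, bond orders sum to 1 (valence 4) → 3 H
  atom 7: aromatic c, 3 neighbours → 0 H
  atom 8: N, bond orders sum to 1 (valence 3) → 2 H
  atom 9: aromatic c, 3 neighbours → 0 H
  atom 10: C, bond orders sum to 1 (valence 4) → 3 H
  atom 11: aromatic c, 3 neighbours → 0 H
  atom 12: C, bond orders sum to 4 (valence 4) → 0 H
  atom 13: N, bond orders sum to 3 (valence 3) → 0 H
Total hydrogens: 9.

9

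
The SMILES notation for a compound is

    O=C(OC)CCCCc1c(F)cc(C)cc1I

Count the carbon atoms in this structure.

Count every carbon token in the SMILES (each C, including those in ring-closure positions and inside branches).
Carbon count: 13.

13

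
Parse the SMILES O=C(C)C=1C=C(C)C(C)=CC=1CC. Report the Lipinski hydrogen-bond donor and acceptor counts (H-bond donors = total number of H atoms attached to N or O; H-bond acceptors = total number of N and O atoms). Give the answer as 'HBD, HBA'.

Donors: find every N or O and count the H atoms it carries.
  atom 1 (O): bond orders sum to 2 → 0 H
Lipinski HBD = 0.
Acceptors: N atoms = 0, O atoms = 1 → HBA = 1.

0, 1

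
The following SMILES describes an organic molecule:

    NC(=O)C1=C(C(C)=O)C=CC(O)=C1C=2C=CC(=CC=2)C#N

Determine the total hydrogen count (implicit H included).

12

Walk through each heavy atom and fill implicit hydrogens from standard valence (C 4, N 3, O 2, S 2, halogen 1):
  atom 1: N, bond orders sum to 1 (valence 3) → 2 H
  atom 2: C, bond orders sum to 4 (valence 4) → 0 H
  atom 3: O, bond orders sum to 2 (valence 2) → 0 H
  atom 4: C, bond orders sum to 4 (valence 4) → 0 H
  atom 5: C, bond orders sum to 4 (valence 4) → 0 H
  atom 6: C, bond orders sum to 4 (valence 4) → 0 H
  atom 7: C, bond orders sum to 1 (valence 4) → 3 H
  atom 8: O, bond orders sum to 2 (valence 2) → 0 H
  atom 9: C, bond orders sum to 3 (valence 4) → 1 H
  atom 10: C, bond orders sum to 3 (valence 4) → 1 H
  atom 11: C, bond orders sum to 4 (valence 4) → 0 H
  atom 12: O, bond orders sum to 1 (valence 2) → 1 H
  atom 13: C, bond orders sum to 4 (valence 4) → 0 H
  atom 14: C, bond orders sum to 4 (valence 4) → 0 H
  atom 15: C, bond orders sum to 3 (valence 4) → 1 H
  atom 16: C, bond orders sum to 3 (valence 4) → 1 H
  atom 17: C, bond orders sum to 4 (valence 4) → 0 H
  atom 18: C, bond orders sum to 3 (valence 4) → 1 H
  atom 19: C, bond orders sum to 3 (valence 4) → 1 H
  atom 20: C, bond orders sum to 4 (valence 4) → 0 H
  atom 21: N, bond orders sum to 3 (valence 3) → 0 H
Total hydrogens: 12.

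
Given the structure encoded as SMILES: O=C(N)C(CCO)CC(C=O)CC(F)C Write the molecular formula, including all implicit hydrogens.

Walk through each heavy atom and fill implicit hydrogens from standard valence (C 4, N 3, O 2, S 2, halogen 1):
  atom 1: O, bond orders sum to 2 (valence 2) → 0 H
  atom 2: C, bond orders sum to 4 (valence 4) → 0 H
  atom 3: N, bond orders sum to 1 (valence 3) → 2 H
  atom 4: C, bond orders sum to 3 (valence 4) → 1 H
  atom 5: C, bond orders sum to 2 (valence 4) → 2 H
  atom 6: C, bond orders sum to 2 (valence 4) → 2 H
  atom 7: O, bond orders sum to 1 (valence 2) → 1 H
  atom 8: C, bond orders sum to 2 (valence 4) → 2 H
  atom 9: C, bond orders sum to 3 (valence 4) → 1 H
  atom 10: C, bond orders sum to 3 (valence 4) → 1 H
  atom 11: O, bond orders sum to 2 (valence 2) → 0 H
  atom 12: C, bond orders sum to 2 (valence 4) → 2 H
  atom 13: C, bond orders sum to 3 (valence 4) → 1 H
  atom 14: F (halogen, monovalent) → 0 H
  atom 15: C, bond orders sum to 1 (valence 4) → 3 H
Totals → C:10, H:18, F:1, N:1, O:3.

C10H18FNO3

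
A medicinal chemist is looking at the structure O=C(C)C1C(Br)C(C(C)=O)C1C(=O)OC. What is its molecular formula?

C10H13BrO4

Walk through each heavy atom and fill implicit hydrogens from standard valence (C 4, N 3, O 2, S 2, halogen 1):
  atom 1: O, bond orders sum to 2 (valence 2) → 0 H
  atom 2: C, bond orders sum to 4 (valence 4) → 0 H
  atom 3: C, bond orders sum to 1 (valence 4) → 3 H
  atom 4: C, bond orders sum to 3 (valence 4) → 1 H
  atom 5: C, bond orders sum to 3 (valence 4) → 1 H
  atom 6: Br (halogen, monovalent) → 0 H
  atom 7: C, bond orders sum to 3 (valence 4) → 1 H
  atom 8: C, bond orders sum to 4 (valence 4) → 0 H
  atom 9: C, bond orders sum to 1 (valence 4) → 3 H
  atom 10: O, bond orders sum to 2 (valence 2) → 0 H
  atom 11: C, bond orders sum to 3 (valence 4) → 1 H
  atom 12: C, bond orders sum to 4 (valence 4) → 0 H
  atom 13: O, bond orders sum to 2 (valence 2) → 0 H
  atom 14: O, bond orders sum to 2 (valence 2) → 0 H
  atom 15: C, bond orders sum to 1 (valence 4) → 3 H
Totals → C:10, H:13, Br:1, O:4.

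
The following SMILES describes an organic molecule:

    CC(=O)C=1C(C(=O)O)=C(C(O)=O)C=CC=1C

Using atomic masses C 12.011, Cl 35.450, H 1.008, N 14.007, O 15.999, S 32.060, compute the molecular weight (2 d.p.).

222.20 g/mol

First, the molecular formula is C11H10O5 (counting implicit H from valence).
  C: 11 × 12.011 = 132.121
  H: 10 × 1.008 = 10.080
  O: 5 × 15.999 = 79.995
Sum: 11×12.011 + 10×1.008 + 5×15.999 = 222.196 → 222.20 g/mol.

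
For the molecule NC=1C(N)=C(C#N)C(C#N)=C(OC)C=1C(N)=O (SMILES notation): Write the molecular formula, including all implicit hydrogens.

Walk through each heavy atom and fill implicit hydrogens from standard valence (C 4, N 3, O 2, S 2, halogen 1):
  atom 1: N, bond orders sum to 1 (valence 3) → 2 H
  atom 2: C, bond orders sum to 4 (valence 4) → 0 H
  atom 3: C, bond orders sum to 4 (valence 4) → 0 H
  atom 4: N, bond orders sum to 1 (valence 3) → 2 H
  atom 5: C, bond orders sum to 4 (valence 4) → 0 H
  atom 6: C, bond orders sum to 4 (valence 4) → 0 H
  atom 7: N, bond orders sum to 3 (valence 3) → 0 H
  atom 8: C, bond orders sum to 4 (valence 4) → 0 H
  atom 9: C, bond orders sum to 4 (valence 4) → 0 H
  atom 10: N, bond orders sum to 3 (valence 3) → 0 H
  atom 11: C, bond orders sum to 4 (valence 4) → 0 H
  atom 12: O, bond orders sum to 2 (valence 2) → 0 H
  atom 13: C, bond orders sum to 1 (valence 4) → 3 H
  atom 14: C, bond orders sum to 4 (valence 4) → 0 H
  atom 15: C, bond orders sum to 4 (valence 4) → 0 H
  atom 16: N, bond orders sum to 1 (valence 3) → 2 H
  atom 17: O, bond orders sum to 2 (valence 2) → 0 H
Totals → C:10, H:9, N:5, O:2.

C10H9N5O2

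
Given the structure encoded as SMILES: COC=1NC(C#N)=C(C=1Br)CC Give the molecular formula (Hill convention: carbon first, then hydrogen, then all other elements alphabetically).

Walk through each heavy atom and fill implicit hydrogens from standard valence (C 4, N 3, O 2, S 2, halogen 1):
  atom 1: C, bond orders sum to 1 (valence 4) → 3 H
  atom 2: O, bond orders sum to 2 (valence 2) → 0 H
  atom 3: C, bond orders sum to 4 (valence 4) → 0 H
  atom 4: N, bond orders sum to 2 (valence 3) → 1 H
  atom 5: C, bond orders sum to 4 (valence 4) → 0 H
  atom 6: C, bond orders sum to 4 (valence 4) → 0 H
  atom 7: N, bond orders sum to 3 (valence 3) → 0 H
  atom 8: C, bond orders sum to 4 (valence 4) → 0 H
  atom 9: C, bond orders sum to 4 (valence 4) → 0 H
  atom 10: Br (halogen, monovalent) → 0 H
  atom 11: C, bond orders sum to 2 (valence 4) → 2 H
  atom 12: C, bond orders sum to 1 (valence 4) → 3 H
Totals → C:8, H:9, Br:1, N:2, O:1.

C8H9BrN2O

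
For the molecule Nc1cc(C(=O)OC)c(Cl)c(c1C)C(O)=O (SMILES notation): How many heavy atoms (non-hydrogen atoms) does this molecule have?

16

Every atom symbol written in the SMILES (organic subset) is one heavy atom; implicit H are not written.
Heavy atoms by element → C:10, Cl:1, N:1, O:4.
Total: 16.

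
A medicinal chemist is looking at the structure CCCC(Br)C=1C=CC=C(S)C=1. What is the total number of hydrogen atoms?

Walk through each heavy atom and fill implicit hydrogens from standard valence (C 4, N 3, O 2, S 2, halogen 1):
  atom 1: C, bond orders sum to 1 (valence 4) → 3 H
  atom 2: C, bond orders sum to 2 (valence 4) → 2 H
  atom 3: C, bond orders sum to 2 (valence 4) → 2 H
  atom 4: C, bond orders sum to 3 (valence 4) → 1 H
  atom 5: Br (halogen, monovalent) → 0 H
  atom 6: C, bond orders sum to 4 (valence 4) → 0 H
  atom 7: C, bond orders sum to 3 (valence 4) → 1 H
  atom 8: C, bond orders sum to 3 (valence 4) → 1 H
  atom 9: C, bond orders sum to 3 (valence 4) → 1 H
  atom 10: C, bond orders sum to 4 (valence 4) → 0 H
  atom 11: S, bond orders sum to 1 (valence 2) → 1 H
  atom 12: C, bond orders sum to 3 (valence 4) → 1 H
Total hydrogens: 13.

13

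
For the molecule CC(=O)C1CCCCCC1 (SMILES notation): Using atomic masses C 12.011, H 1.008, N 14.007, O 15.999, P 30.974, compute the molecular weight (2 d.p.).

140.23 g/mol

First, the molecular formula is C9H16O (counting implicit H from valence).
  C: 9 × 12.011 = 108.099
  H: 16 × 1.008 = 16.128
  O: 1 × 15.999 = 15.999
Sum: 9×12.011 + 16×1.008 + 1×15.999 = 140.226 → 140.23 g/mol.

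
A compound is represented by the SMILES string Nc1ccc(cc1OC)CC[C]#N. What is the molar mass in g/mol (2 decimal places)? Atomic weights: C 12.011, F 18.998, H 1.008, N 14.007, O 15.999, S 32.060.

First, the molecular formula is C10H12N2O (counting implicit H from valence).
  C: 10 × 12.011 = 120.110
  H: 12 × 1.008 = 12.096
  N: 2 × 14.007 = 28.014
  O: 1 × 15.999 = 15.999
Sum: 10×12.011 + 12×1.008 + 2×14.007 + 1×15.999 = 176.219 → 176.22 g/mol.

176.22 g/mol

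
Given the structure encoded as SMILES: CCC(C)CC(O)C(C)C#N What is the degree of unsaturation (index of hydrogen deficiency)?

2

Molecular formula: C9H17NO.
DoU = (2C + 2 + N − H − X) / 2, where X is the halogen count and O/S are ignored.
    = (2·9 + 2 + 1 − 17 − 0) / 2 = 4 / 2 = 2.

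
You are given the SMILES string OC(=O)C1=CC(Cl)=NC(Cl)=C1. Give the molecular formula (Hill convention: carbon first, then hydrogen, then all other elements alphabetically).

Walk through each heavy atom and fill implicit hydrogens from standard valence (C 4, N 3, O 2, S 2, halogen 1):
  atom 1: O, bond orders sum to 1 (valence 2) → 1 H
  atom 2: C, bond orders sum to 4 (valence 4) → 0 H
  atom 3: O, bond orders sum to 2 (valence 2) → 0 H
  atom 4: C, bond orders sum to 4 (valence 4) → 0 H
  atom 5: C, bond orders sum to 3 (valence 4) → 1 H
  atom 6: C, bond orders sum to 4 (valence 4) → 0 H
  atom 7: Cl (halogen, monovalent) → 0 H
  atom 8: N, bond orders sum to 3 (valence 3) → 0 H
  atom 9: C, bond orders sum to 4 (valence 4) → 0 H
  atom 10: Cl (halogen, monovalent) → 0 H
  atom 11: C, bond orders sum to 3 (valence 4) → 1 H
Totals → C:6, H:3, Cl:2, N:1, O:2.
In Hill order: C6H3Cl2NO2.

C6H3Cl2NO2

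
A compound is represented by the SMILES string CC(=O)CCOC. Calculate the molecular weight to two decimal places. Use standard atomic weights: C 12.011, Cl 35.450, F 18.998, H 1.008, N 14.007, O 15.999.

102.13 g/mol

First, the molecular formula is C5H10O2 (counting implicit H from valence).
  C: 5 × 12.011 = 60.055
  H: 10 × 1.008 = 10.080
  O: 2 × 15.999 = 31.998
Sum: 5×12.011 + 10×1.008 + 2×15.999 = 102.133 → 102.13 g/mol.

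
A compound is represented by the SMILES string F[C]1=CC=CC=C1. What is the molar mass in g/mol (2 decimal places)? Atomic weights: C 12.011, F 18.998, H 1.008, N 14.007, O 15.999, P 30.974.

First, the molecular formula is C6H5F (counting implicit H from valence).
  C: 6 × 12.011 = 72.066
  F: 1 × 18.998 = 18.998
  H: 5 × 1.008 = 5.040
Sum: 6×12.011 + 1×18.998 + 5×1.008 = 96.104 → 96.10 g/mol.

96.10 g/mol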